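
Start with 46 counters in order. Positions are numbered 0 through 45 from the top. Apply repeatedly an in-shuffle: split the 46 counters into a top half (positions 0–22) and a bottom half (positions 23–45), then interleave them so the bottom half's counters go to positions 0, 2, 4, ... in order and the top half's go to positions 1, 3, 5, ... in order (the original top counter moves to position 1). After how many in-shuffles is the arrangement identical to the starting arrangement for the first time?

The in-shuffle permutes the 46 positions with cycle lengths [23, 23].
Every counter is home exactly when every cycle has completed a whole number of laps, i.e. after lcm(23) = 23 in-shuffles.

23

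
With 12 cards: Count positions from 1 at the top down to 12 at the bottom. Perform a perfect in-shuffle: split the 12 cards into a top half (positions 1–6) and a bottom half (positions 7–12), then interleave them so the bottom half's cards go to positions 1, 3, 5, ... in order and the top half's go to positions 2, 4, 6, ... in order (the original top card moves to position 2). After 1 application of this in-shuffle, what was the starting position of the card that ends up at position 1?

7

Work backwards from position 1, undoing one in-shuffle at a time:
1 ← 7
So the card now at position 1 started at position 7.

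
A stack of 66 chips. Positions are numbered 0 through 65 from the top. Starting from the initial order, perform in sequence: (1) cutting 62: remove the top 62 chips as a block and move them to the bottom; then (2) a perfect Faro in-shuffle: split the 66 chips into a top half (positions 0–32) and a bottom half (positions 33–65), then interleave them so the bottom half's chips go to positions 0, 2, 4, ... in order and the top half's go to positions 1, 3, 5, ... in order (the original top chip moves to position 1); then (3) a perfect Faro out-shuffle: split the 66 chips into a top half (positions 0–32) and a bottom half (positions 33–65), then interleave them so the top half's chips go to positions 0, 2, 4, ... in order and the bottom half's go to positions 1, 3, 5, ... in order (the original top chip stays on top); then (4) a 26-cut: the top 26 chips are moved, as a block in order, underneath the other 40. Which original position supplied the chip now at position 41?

Undo the operations in reverse order, starting from position 41:
  undo op 4 (cut 26): 41 ← 1
  undo op 3 (out-shuffle, from bottom half): 1 ← 33
  undo op 2 (in-shuffle, from top half): 33 ← 16
  undo op 1 (cut 62): 16 ← 12
So the chip at position 41 came from original position 12.

12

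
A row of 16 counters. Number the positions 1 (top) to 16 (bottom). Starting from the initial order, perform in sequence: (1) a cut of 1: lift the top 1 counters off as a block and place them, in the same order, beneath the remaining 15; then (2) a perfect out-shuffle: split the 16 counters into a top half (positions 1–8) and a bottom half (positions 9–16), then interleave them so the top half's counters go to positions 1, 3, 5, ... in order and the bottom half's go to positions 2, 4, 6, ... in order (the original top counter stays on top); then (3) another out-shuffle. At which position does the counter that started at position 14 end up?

Track the counter from position 14 forward through each operation:
  after op 1 (cut 1): 14 → 13
  after op 2 (out-shuffle): 13 → 10
  after op 3 (out-shuffle): 10 → 4

4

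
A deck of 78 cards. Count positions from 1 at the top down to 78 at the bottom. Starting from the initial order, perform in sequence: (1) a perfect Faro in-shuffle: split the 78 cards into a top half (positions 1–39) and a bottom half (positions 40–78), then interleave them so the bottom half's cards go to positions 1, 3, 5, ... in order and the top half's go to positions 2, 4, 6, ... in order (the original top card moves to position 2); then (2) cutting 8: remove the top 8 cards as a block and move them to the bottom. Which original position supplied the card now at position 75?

42

Undo the operations in reverse order, starting from position 75:
  undo op 2 (cut 8): 75 ← 5
  undo op 1 (in-shuffle, from bottom half): 5 ← 42
So the card at position 75 came from original position 42.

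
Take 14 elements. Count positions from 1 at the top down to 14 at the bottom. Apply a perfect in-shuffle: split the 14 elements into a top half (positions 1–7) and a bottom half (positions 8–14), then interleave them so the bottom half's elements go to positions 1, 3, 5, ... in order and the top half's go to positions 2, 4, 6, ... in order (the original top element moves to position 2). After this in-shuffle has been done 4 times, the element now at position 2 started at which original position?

2

Work backwards from position 2, undoing one in-shuffle at a time:
2 ← 1 ← 8 ← 4 ← 2
So the element now at position 2 started at position 2.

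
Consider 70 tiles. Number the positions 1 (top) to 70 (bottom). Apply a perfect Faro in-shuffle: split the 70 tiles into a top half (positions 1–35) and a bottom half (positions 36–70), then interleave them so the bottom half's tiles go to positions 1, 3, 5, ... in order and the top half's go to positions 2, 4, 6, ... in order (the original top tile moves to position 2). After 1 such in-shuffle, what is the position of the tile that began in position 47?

23

Track the tile's position through each in-shuffle:
47 → 23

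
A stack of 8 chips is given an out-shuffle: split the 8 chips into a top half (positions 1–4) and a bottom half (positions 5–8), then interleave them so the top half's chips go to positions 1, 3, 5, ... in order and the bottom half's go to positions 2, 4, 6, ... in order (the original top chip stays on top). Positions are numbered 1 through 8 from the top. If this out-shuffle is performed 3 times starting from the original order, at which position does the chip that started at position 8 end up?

8

Position 8 is a fixed point of every out-shuffle, so the chip never moves.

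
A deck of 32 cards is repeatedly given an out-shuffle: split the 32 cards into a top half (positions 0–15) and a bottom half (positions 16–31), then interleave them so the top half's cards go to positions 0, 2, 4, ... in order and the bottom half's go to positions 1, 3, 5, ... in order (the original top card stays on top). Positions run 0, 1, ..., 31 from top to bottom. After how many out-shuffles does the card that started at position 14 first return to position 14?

Follow position 14 under repeated out-shuffles:
14 → 28 → 25 → 19 → 7 → 14
It first returns after 5 out-shuffles.

5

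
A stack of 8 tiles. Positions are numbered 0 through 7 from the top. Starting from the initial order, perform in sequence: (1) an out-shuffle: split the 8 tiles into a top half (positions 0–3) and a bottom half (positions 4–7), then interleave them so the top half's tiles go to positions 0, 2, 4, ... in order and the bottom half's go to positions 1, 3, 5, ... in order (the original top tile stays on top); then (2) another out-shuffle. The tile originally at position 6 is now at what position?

3

Track the tile from position 6 forward through each operation:
  after op 1 (out-shuffle): 6 → 5
  after op 2 (out-shuffle): 5 → 3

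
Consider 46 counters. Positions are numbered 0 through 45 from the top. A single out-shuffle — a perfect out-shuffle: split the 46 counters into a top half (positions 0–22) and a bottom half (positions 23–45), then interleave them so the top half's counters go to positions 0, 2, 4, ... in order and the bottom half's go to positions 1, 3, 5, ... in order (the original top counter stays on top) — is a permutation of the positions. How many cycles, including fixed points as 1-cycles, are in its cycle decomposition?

9

Trace each unvisited position around until it returns:
(0) (1 2 4 8 16 32 ... len 12) (3 6 12 24) (5 10 20 40 35 25) (7 14 28 11 22 44 ... len 12) (9 18 36 27) (15 30) (21 42 39 33) ... plus 1 more
9 cycles in total.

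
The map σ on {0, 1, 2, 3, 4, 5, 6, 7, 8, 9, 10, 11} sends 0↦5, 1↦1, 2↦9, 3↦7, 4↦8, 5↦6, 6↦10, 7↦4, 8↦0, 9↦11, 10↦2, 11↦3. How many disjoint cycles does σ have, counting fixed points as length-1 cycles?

2

Cycle decomposition: (0 5 6 10 2 9 11 3 7 4 8) (1).
2 cycles.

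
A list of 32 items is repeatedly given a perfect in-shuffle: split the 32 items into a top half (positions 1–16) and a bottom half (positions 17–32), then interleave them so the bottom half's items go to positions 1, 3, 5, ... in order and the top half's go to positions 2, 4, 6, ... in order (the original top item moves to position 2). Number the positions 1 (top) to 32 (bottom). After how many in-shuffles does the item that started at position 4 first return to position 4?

10

Follow position 4 under repeated in-shuffles:
4 → 8 → 16 → 32 → 31 → 29 → 25 → 17 → 1 → 2 → 4
It first returns after 10 in-shuffles.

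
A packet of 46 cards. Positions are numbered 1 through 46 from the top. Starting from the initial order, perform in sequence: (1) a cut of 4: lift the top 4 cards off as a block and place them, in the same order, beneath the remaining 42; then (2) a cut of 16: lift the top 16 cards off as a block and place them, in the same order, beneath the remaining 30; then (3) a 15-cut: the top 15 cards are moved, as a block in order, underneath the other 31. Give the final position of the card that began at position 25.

Track the card from position 25 forward through each operation:
  after op 1 (cut 4): 25 → 21
  after op 2 (cut 16): 21 → 5
  after op 3 (cut 15): 5 → 36

36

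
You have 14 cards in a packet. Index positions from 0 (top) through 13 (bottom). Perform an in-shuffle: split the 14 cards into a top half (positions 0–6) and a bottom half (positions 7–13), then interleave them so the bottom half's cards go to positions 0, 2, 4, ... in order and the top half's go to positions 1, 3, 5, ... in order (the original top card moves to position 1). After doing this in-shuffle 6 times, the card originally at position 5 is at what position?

8

Track the card's position through each in-shuffle:
5 → 11 → 8 → 2 → 5 → 11 → 8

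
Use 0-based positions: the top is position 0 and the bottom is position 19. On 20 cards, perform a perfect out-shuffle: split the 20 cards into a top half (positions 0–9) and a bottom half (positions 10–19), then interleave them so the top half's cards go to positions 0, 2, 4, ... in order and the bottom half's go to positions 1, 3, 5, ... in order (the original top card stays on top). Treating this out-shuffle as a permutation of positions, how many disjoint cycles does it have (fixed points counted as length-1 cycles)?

3

Trace each unvisited position around until it returns:
(0) (1 2 4 8 16 13 ... len 18) (19)
3 cycles in total.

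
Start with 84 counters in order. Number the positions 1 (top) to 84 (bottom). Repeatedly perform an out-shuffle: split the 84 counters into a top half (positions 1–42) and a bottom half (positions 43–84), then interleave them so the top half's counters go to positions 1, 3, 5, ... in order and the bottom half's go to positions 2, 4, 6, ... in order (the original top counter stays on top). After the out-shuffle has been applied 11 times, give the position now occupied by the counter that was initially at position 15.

Track the counter's position through each out-shuffle:
15 → 29 → 57 → 30 → 59 → 34 → 67 → 50 → 16 → 31 → 61 → 38

38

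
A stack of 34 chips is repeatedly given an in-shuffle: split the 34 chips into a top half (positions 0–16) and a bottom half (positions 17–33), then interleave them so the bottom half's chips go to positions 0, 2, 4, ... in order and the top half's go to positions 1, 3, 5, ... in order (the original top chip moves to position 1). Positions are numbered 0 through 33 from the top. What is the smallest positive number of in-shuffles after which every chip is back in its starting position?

12

The in-shuffle permutes the 34 positions with cycle lengths [3, 3, 4, 12, 12].
Every chip is home exactly when every cycle has completed a whole number of laps, i.e. after lcm(3, 4, 12) = 12 in-shuffles.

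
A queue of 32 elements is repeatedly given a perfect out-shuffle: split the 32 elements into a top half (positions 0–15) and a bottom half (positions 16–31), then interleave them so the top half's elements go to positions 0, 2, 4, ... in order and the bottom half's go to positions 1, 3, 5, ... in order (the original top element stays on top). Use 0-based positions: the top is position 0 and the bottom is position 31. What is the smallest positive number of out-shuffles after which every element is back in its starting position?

5

The out-shuffle permutes the 32 positions with cycle lengths [1, 1, 5, 5, 5, 5, 5, 5].
Every element is home exactly when every cycle has completed a whole number of laps, i.e. after lcm(1, 5) = 5 out-shuffles.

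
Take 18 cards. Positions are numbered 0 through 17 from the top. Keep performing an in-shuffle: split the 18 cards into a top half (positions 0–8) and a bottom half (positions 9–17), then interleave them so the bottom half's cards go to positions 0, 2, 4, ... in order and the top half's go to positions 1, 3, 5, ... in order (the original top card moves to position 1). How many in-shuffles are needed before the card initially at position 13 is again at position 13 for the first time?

18

Follow position 13 under repeated in-shuffles:
13 → 8 → 17 → 16 → 14 → 10 → 2 → 5 → 11 → 4 → 9 → 0 → 1 → 3 → 7 → 15 → 12 → 6 → 13
It first returns after 18 in-shuffles.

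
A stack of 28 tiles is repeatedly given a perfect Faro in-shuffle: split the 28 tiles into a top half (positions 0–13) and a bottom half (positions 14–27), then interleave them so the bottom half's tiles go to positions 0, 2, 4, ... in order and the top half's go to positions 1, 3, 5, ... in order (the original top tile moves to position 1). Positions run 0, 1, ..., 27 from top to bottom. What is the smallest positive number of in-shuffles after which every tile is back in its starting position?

The in-shuffle permutes the 28 positions with cycle lengths [28].
Every tile is home exactly when every cycle has completed a whole number of laps, i.e. after lcm(28) = 28 in-shuffles.

28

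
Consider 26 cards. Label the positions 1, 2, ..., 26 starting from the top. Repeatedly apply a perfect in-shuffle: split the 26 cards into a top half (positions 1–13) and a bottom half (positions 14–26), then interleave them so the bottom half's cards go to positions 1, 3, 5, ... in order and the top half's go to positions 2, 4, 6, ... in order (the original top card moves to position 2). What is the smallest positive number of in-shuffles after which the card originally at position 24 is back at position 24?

6

Follow position 24 under repeated in-shuffles:
24 → 21 → 15 → 3 → 6 → 12 → 24
It first returns after 6 in-shuffles.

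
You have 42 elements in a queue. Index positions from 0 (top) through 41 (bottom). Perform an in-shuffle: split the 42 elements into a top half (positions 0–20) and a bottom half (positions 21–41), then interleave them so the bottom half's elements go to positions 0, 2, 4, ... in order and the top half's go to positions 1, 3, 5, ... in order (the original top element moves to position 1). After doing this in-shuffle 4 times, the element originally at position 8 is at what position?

Track the element's position through each in-shuffle:
8 → 17 → 35 → 28 → 14

14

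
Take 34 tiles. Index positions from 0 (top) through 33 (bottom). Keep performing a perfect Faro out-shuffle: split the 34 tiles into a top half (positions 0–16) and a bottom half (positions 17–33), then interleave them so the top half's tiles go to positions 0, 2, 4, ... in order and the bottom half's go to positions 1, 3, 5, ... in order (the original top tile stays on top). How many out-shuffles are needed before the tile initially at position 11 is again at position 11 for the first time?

2

Follow position 11 under repeated out-shuffles:
11 → 22 → 11
It first returns after 2 out-shuffles.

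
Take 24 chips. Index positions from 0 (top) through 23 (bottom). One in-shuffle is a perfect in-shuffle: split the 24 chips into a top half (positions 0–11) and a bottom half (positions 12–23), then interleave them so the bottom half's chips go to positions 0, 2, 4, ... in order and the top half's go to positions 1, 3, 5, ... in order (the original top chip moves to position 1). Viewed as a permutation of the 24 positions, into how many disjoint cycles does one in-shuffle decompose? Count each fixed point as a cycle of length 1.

2

Trace each unvisited position around until it returns:
(0 1 3 7 15 6 ... len 20) (4 9 19 14)
2 cycles in total.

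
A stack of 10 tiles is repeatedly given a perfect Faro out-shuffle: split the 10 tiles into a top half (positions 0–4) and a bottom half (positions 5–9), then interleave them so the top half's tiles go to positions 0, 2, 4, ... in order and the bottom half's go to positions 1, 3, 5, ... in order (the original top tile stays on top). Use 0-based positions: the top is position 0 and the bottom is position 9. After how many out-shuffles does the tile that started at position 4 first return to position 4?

Follow position 4 under repeated out-shuffles:
4 → 8 → 7 → 5 → 1 → 2 → 4
It first returns after 6 out-shuffles.

6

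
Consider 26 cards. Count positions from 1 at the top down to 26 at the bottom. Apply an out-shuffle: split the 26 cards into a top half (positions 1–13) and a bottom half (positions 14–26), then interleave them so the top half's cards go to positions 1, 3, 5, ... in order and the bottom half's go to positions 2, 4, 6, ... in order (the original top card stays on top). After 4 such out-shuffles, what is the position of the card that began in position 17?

7

Track the card's position through each out-shuffle:
17 → 8 → 15 → 4 → 7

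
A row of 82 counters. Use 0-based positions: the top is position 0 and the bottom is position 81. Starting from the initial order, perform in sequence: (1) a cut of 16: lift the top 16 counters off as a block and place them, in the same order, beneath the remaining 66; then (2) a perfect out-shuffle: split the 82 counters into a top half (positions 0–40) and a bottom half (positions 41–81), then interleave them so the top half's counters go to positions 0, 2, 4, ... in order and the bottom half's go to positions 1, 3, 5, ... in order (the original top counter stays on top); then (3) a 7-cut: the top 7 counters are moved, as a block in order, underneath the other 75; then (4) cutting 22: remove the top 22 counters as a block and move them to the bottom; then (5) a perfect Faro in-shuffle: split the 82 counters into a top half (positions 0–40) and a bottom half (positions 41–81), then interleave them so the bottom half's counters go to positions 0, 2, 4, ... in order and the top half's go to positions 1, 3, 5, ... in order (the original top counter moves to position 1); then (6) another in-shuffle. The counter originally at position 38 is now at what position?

Track the counter from position 38 forward through each operation:
  after op 1 (cut 16): 38 → 22
  after op 2 (out-shuffle): 22 → 44
  after op 3 (cut 7): 44 → 37
  after op 4 (cut 22): 37 → 15
  after op 5 (in-shuffle): 15 → 31
  after op 6 (in-shuffle): 31 → 63

63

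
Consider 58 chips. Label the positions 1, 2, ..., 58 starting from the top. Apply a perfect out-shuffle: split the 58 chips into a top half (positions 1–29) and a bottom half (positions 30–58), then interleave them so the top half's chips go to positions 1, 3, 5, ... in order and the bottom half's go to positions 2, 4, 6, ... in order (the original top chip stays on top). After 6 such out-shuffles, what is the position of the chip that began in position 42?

3

Track the chip's position through each out-shuffle:
42 → 26 → 51 → 44 → 30 → 2 → 3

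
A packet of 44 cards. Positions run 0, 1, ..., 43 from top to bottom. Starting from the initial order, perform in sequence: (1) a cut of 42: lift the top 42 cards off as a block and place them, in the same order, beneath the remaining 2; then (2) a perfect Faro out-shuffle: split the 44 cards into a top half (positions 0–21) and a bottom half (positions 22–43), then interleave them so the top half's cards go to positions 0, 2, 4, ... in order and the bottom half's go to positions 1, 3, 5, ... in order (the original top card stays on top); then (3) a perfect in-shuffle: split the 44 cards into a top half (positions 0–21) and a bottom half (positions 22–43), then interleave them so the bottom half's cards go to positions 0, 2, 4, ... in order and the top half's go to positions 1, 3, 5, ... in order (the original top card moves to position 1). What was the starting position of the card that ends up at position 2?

Undo the operations in reverse order, starting from position 2:
  undo op 3 (in-shuffle, from bottom half): 2 ← 23
  undo op 2 (out-shuffle, from bottom half): 23 ← 33
  undo op 1 (cut 42): 33 ← 31
So the card at position 2 came from original position 31.

31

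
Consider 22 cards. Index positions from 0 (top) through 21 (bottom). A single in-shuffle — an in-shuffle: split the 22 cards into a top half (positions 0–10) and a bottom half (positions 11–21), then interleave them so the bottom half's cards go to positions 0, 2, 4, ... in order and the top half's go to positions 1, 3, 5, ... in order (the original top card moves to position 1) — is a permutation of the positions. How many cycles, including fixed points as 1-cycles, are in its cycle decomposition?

2

Trace each unvisited position around until it returns:
(0 1 3 7 15 8 ... len 11) (4 9 19 16 10 21 ... len 11)
2 cycles in total.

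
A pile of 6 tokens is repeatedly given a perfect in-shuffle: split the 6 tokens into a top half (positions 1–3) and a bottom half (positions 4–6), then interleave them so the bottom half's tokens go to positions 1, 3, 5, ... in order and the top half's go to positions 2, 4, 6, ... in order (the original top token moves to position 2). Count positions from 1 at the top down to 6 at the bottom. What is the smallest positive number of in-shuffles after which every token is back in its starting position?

The in-shuffle permutes the 6 positions with cycle lengths [3, 3].
Every token is home exactly when every cycle has completed a whole number of laps, i.e. after lcm(3) = 3 in-shuffles.

3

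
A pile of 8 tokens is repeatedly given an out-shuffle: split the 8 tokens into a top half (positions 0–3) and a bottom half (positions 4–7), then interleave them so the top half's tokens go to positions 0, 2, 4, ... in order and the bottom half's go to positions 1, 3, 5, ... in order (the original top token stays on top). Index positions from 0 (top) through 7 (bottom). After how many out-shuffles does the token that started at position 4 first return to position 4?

Follow position 4 under repeated out-shuffles:
4 → 1 → 2 → 4
It first returns after 3 out-shuffles.

3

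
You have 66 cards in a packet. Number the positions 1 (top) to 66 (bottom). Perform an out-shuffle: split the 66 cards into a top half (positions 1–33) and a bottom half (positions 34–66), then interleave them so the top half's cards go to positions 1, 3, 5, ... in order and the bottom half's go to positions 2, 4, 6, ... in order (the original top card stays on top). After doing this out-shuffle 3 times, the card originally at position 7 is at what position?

49

Track the card's position through each out-shuffle:
7 → 13 → 25 → 49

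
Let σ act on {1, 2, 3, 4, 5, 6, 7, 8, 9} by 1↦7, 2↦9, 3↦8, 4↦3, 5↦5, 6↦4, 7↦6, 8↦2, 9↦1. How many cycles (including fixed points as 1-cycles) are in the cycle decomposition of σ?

2

Cycle decomposition: (1 7 6 4 3 8 2 9) (5).
2 cycles.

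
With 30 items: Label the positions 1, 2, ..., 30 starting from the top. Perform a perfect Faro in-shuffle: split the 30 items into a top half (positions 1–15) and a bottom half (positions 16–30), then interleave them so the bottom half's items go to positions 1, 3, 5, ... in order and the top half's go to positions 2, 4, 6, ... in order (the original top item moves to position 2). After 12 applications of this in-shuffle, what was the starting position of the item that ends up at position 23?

29

Work backwards from position 23, undoing one in-shuffle at a time:
23 ← 27 ← 29 ← 30 ← 15 ← 23 ← 27 ← 29 ← 30 ← 15 ← 23 ← 27 ← 29
So the item now at position 23 started at position 29.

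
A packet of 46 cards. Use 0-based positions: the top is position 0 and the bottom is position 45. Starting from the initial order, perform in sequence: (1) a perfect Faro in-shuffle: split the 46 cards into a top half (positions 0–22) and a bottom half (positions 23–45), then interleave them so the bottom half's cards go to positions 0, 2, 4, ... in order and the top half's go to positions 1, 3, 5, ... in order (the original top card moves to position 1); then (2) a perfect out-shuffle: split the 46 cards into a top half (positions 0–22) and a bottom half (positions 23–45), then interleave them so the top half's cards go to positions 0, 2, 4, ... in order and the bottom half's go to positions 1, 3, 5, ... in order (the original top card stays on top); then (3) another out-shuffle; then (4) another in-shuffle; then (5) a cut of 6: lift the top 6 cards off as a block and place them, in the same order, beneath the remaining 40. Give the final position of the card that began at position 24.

11

Track the card from position 24 forward through each operation:
  after op 1 (in-shuffle): 24 → 2
  after op 2 (out-shuffle): 2 → 4
  after op 3 (out-shuffle): 4 → 8
  after op 4 (in-shuffle): 8 → 17
  after op 5 (cut 6): 17 → 11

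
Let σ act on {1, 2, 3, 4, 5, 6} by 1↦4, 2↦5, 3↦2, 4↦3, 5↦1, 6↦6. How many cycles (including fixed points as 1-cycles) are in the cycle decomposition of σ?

Cycle decomposition: (1 4 3 2 5) (6).
2 cycles.

2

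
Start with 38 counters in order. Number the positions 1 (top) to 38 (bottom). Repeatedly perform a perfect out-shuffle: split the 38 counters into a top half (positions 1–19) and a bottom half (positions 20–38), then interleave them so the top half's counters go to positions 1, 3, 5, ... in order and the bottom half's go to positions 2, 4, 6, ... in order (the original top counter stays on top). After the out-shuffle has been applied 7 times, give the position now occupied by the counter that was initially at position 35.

24

Track the counter's position through each out-shuffle:
35 → 32 → 26 → 14 → 27 → 16 → 31 → 24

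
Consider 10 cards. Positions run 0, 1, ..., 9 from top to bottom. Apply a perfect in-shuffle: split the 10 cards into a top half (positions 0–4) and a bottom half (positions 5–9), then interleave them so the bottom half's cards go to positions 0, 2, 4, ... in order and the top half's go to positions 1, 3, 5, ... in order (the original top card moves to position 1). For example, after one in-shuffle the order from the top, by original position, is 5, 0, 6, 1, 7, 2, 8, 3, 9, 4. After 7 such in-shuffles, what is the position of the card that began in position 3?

Track the card's position through each in-shuffle:
3 → 7 → 4 → 9 → 8 → 6 → 2 → 5

5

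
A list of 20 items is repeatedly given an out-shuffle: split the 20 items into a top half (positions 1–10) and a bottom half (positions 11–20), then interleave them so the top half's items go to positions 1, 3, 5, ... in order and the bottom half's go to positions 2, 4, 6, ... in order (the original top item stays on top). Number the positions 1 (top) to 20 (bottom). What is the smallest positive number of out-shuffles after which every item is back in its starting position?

18

The out-shuffle permutes the 20 positions with cycle lengths [1, 1, 18].
Every item is home exactly when every cycle has completed a whole number of laps, i.e. after lcm(1, 18) = 18 out-shuffles.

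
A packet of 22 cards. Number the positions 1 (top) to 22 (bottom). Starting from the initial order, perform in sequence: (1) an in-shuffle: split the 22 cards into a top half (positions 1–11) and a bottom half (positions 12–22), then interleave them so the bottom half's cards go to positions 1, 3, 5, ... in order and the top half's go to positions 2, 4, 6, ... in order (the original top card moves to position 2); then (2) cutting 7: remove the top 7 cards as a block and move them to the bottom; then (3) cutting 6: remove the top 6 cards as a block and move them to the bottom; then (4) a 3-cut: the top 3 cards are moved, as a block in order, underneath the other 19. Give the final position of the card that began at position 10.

4

Track the card from position 10 forward through each operation:
  after op 1 (in-shuffle): 10 → 20
  after op 2 (cut 7): 20 → 13
  after op 3 (cut 6): 13 → 7
  after op 4 (cut 3): 7 → 4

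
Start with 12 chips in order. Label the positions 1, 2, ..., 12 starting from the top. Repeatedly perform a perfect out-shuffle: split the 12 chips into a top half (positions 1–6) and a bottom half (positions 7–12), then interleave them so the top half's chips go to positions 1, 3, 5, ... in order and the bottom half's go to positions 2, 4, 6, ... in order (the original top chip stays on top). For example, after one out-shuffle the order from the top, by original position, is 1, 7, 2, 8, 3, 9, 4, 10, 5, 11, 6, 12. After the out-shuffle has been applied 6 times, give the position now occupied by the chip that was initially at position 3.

8

Track the chip's position through each out-shuffle:
3 → 5 → 9 → 6 → 11 → 10 → 8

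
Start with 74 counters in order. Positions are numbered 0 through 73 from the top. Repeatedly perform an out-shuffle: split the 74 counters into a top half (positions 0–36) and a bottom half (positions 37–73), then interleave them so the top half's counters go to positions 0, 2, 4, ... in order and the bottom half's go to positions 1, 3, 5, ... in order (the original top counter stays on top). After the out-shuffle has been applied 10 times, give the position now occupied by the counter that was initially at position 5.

10

Track the counter's position through each out-shuffle:
5 → 10 → 20 → 40 → 7 → 14 → 28 → 56 → 39 → 5 → 10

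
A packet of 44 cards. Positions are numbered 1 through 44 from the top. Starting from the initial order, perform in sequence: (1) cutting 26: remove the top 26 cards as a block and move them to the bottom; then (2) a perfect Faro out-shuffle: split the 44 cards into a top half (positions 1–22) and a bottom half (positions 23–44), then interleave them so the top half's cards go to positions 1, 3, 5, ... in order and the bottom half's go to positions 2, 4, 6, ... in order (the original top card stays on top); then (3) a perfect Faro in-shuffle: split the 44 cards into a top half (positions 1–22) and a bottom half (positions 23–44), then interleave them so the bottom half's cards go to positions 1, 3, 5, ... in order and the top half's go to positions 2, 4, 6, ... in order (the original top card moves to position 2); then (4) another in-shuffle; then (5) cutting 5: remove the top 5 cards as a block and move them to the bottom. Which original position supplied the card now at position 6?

11

Undo the operations in reverse order, starting from position 6:
  undo op 5 (cut 5): 6 ← 11
  undo op 4 (in-shuffle, from bottom half): 11 ← 28
  undo op 3 (in-shuffle, from top half): 28 ← 14
  undo op 2 (out-shuffle, from bottom half): 14 ← 29
  undo op 1 (cut 26): 29 ← 11
So the card at position 6 came from original position 11.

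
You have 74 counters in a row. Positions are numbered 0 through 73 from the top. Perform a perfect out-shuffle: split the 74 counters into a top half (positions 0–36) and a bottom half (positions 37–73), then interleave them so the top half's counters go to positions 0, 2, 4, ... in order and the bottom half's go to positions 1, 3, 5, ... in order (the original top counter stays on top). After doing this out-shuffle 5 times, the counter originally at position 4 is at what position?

Track the counter's position through each out-shuffle:
4 → 8 → 16 → 32 → 64 → 55

55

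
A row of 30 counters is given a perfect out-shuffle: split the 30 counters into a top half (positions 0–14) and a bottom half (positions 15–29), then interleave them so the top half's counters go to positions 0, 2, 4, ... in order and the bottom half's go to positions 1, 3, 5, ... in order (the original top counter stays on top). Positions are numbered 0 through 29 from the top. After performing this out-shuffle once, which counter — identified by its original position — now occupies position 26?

13

Work backwards from position 26, undoing one out-shuffle at a time:
26 ← 13
So the counter now at position 26 started at position 13.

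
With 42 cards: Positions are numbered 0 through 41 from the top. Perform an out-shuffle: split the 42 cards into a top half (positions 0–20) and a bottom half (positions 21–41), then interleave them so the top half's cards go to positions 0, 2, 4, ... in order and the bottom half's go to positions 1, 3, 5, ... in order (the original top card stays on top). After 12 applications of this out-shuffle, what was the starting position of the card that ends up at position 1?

Work backwards from position 1, undoing one out-shuffle at a time:
1 ← 21 ← 31 ← 36 ← 18 ← 9 ← 25 ← 33 ← 37 ← 39 ← 40 ← 20 ← 10
So the card now at position 1 started at position 10.

10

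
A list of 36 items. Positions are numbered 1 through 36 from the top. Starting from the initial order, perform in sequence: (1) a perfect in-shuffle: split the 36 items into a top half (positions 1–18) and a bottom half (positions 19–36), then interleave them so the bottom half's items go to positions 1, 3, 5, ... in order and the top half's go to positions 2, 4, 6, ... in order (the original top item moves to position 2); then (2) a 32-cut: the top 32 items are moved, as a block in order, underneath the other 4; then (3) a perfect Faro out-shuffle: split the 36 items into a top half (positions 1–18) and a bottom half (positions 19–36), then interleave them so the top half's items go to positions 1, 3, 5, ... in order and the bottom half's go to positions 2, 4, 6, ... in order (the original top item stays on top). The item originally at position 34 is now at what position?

34

Track the item from position 34 forward through each operation:
  after op 1 (in-shuffle): 34 → 31
  after op 2 (cut 32): 31 → 35
  after op 3 (out-shuffle): 35 → 34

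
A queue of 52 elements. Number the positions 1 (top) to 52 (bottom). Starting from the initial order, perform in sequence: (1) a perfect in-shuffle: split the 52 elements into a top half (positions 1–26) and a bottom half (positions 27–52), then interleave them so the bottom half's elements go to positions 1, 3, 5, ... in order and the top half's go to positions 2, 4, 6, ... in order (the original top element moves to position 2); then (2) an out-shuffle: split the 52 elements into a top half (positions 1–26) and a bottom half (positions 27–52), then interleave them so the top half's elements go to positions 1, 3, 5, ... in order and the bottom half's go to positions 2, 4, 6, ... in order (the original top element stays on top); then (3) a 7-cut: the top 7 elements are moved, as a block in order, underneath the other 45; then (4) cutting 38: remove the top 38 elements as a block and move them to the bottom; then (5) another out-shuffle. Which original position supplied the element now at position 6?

45

Undo the operations in reverse order, starting from position 6:
  undo op 5 (out-shuffle, from bottom half): 6 ← 29
  undo op 4 (cut 38): 29 ← 15
  undo op 3 (cut 7): 15 ← 22
  undo op 2 (out-shuffle, from bottom half): 22 ← 37
  undo op 1 (in-shuffle, from bottom half): 37 ← 45
So the element at position 6 came from original position 45.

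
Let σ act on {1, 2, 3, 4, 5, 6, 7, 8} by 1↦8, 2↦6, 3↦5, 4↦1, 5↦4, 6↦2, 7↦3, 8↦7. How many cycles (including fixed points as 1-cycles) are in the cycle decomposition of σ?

Cycle decomposition: (1 8 7 3 5 4) (2 6).
2 cycles.

2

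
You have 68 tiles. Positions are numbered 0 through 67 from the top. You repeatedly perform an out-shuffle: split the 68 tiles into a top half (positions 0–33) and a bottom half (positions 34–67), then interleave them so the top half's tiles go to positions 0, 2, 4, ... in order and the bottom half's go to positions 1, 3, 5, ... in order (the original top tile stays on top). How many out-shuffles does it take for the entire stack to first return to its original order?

The out-shuffle permutes the 68 positions with cycle lengths [1, 1, 66].
Every tile is home exactly when every cycle has completed a whole number of laps, i.e. after lcm(1, 66) = 66 out-shuffles.

66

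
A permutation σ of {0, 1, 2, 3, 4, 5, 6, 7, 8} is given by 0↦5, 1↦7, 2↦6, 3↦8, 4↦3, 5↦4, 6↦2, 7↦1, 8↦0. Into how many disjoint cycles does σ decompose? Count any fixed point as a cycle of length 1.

3

Cycle decomposition: (0 5 4 3 8) (1 7) (2 6).
3 cycles.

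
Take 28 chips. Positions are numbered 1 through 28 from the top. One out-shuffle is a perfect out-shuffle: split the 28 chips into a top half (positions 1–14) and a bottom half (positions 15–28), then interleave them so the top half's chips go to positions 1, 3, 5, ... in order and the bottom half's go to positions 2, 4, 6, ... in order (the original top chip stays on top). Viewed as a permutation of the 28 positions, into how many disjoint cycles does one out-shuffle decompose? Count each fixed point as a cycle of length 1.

Trace each unvisited position around until it returns:
(1) (2 3 5 9 17 6 ... len 18) (4 7 13 25 22 16) (10 19) (28)
5 cycles in total.

5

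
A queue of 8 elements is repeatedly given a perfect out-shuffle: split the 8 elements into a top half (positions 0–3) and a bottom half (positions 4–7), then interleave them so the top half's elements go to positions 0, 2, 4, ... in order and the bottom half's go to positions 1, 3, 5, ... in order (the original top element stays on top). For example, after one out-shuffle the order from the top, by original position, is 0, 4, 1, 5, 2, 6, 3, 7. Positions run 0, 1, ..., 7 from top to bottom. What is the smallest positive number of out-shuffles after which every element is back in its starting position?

3

The out-shuffle permutes the 8 positions with cycle lengths [1, 1, 3, 3].
Every element is home exactly when every cycle has completed a whole number of laps, i.e. after lcm(1, 3) = 3 out-shuffles.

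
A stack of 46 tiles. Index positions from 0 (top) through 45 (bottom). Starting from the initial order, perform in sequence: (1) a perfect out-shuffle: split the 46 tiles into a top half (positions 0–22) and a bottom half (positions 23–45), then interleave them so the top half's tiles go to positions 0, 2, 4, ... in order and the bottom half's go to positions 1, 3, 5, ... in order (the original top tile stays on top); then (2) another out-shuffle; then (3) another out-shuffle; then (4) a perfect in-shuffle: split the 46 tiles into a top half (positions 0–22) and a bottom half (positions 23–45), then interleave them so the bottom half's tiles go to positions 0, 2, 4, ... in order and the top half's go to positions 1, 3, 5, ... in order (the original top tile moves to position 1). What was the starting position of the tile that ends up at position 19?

18

Undo the operations in reverse order, starting from position 19:
  undo op 4 (in-shuffle, from top half): 19 ← 9
  undo op 3 (out-shuffle, from bottom half): 9 ← 27
  undo op 2 (out-shuffle, from bottom half): 27 ← 36
  undo op 1 (out-shuffle, from top half): 36 ← 18
So the tile at position 19 came from original position 18.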